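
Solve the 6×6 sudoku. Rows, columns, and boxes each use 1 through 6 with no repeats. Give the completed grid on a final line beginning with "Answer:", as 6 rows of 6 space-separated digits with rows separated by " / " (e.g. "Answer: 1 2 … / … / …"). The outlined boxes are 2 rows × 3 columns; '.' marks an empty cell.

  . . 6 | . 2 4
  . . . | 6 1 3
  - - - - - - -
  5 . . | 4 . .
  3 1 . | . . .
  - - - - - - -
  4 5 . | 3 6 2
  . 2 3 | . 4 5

Step 1. [r4c3∈{2,4}] across row 4, 4 lands solely at r4c3. So r4c3=4.
Step 2. [r4c6∈{6}] nothing but 6 survives at r4c6. So r4c6=6.
Step 3. [r6c1∈{1,6}] r6c1 is the only open cell in row 6 admitting 6. So r6c1=6.
Step 4. [r3c3∈{2}] r3c3 is down to just 2, so r3c3=2.
Step 5. [r1c4∈{5}] r1c4 has the single candidate 5. So r1c4=5.
Step 6. [r3c5∈{3}] r3c5's peers cover all but 3. So r3c5=3.
Step 7. [r2c2∈{4}] r2c2 has the single candidate 4. So r2c2=4.
Step 8. [r1c2∈{3}] r1c2's peers cover all but 3, so r1c2=3.
Step 9. [r5c3∈{1}] r5c3 has the single candidate 1, so r5c3=1.
Step 10. [r2c1∈{2}] only 2 remains possible at r2c1 ⇒ r2c1=2.
Step 11. [r3c6∈{1}] r3c6's peers cover all but 1, so r3c6=1.
Step 12. [r6c4∈{1}] nothing but 1 survives at r6c4, so r6c4=1.
Step 13. [r2c3∈{5}] r2c3 is down to just 5. So r2c3=5.
Step 14. [r3c2∈{6}] r3c2's peers cover all but 6 ⇒ r3c2=6.
Step 15. [r1c1∈{1}] r1c1 has the single candidate 1, so r1c1=1.
Step 16. [r4c4∈{2}] r4c4 is down to just 2. So r4c4=2.
Step 17. [r4c5∈{5}] nothing but 5 survives at r4c5. So r4c5=5.

Answer: 1 3 6 5 2 4 / 2 4 5 6 1 3 / 5 6 2 4 3 1 / 3 1 4 2 5 6 / 4 5 1 3 6 2 / 6 2 3 1 4 5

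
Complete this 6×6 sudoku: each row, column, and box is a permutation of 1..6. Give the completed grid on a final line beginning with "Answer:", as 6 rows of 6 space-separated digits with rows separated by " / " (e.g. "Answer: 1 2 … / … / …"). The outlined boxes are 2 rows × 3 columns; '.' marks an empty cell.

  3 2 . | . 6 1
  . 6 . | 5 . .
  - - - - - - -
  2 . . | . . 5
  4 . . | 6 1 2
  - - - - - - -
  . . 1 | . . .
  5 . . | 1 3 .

Step 1. [r1c4∈{4}] r1c4 is down to just 4. So r1c4=4.
Step 2. [r5c2∈{3,4}] across row 5, 3 lands solely at r5c2 ⇒ r5c2=3.
Step 3. [r3c3∈{3,6}] across row 3, 6 lands solely at r3c3 ⇒ r3c3=6.
Step 4. [r6c6∈{4,6}] r6c6 is the only open cell in row 6 admitting 6. So r6c6=6.
Step 5. [r5c5∈{2,4,5}] r5c5 is the only open cell in row 5 admitting 5 ⇒ r5c5=5.
Step 6. [r2c3∈{4}] r2c3's peers cover all but 4 ⇒ r2c3=4.
Step 7. [r4c2∈{5}] r4c2 is down to just 5. So r4c2=5.
Step 8. [r6c3∈{2}] r6c3 is down to just 2, so r6c3=2.
Step 9. [r5c6∈{4}] r5c6 has the single candidate 4, so r5c6=4.
Step 10. [r3c4∈{3}] r3c4 has the single candidate 3 ⇒ r3c4=3.
Step 11. [r2c5∈{2}] nothing but 2 survives at r2c5. So r2c5=2.
Step 12. [r4c3∈{3}] r4c3 is down to just 3, so r4c3=3.
Step 13. [r2c6∈{3}] nothing but 3 survives at r2c6. So r2c6=3.
Step 14. [r1c3∈{5}] nothing but 5 survives at r1c3 ⇒ r1c3=5.
Step 15. [r6c2∈{4}] only 4 remains possible at r6c2, so r6c2=4.
Step 16. [r2c1∈{1}] r2c1's peers cover all but 1 ⇒ r2c1=1.
Step 17. [r3c2∈{1}] r3c2 is down to just 1, so r3c2=1.
Step 18. [r5c4∈{2}] r5c4's peers cover all but 2. So r5c4=2.
Step 19. [r5c1∈{6}] nothing but 6 survives at r5c1. So r5c1=6.
Step 20. [r3c5∈{4}] only 4 remains possible at r3c5. So r3c5=4.

Answer: 3 2 5 4 6 1 / 1 6 4 5 2 3 / 2 1 6 3 4 5 / 4 5 3 6 1 2 / 6 3 1 2 5 4 / 5 4 2 1 3 6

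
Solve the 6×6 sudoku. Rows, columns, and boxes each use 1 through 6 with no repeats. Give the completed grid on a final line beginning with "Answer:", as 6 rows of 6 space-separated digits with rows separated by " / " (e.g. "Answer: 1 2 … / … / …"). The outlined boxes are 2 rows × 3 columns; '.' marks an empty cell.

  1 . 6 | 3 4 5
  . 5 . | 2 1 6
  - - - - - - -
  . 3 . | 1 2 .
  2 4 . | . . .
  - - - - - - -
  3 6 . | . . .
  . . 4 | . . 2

Step 1. [r5c5∈{5}] only 5 remains possible at r5c5. So r5c5=5.
Step 2. [r6c4∈{6}] r6c4 is down to just 6 ⇒ r6c4=6.
Step 3. [r3c3∈{5}] only 5 remains possible at r3c3, so r3c3=5.
Step 4. [r5c6∈{1,4}] col 6 places 1 nowhere but r5c6, so r5c6=1.
Step 5. [r4c6∈{3}] only 3 remains possible at r4c6, so r4c6=3.
Step 6. [r1c2∈{2}] r1c2 is down to just 2, so r1c2=2.
Step 7. [r4c3∈{1}] r4c3's peers cover all but 1, so r4c3=1.
Step 8. [r4c4∈{5}] only 5 remains possible at r4c4, so r4c4=5.
Step 9. [r3c6∈{4}] nothing but 4 survives at r3c6. So r3c6=4.
Step 10. [r6c2∈{1}] nothing but 1 survives at r6c2, so r6c2=1.
Step 11. [r2c1∈{4}] r2c1's peers cover all but 4. So r2c1=4.
Step 12. [r5c4∈{4}] r5c4 is down to just 4, so r5c4=4.
Step 13. [r2c3∈{3}] r2c3 is down to just 3 ⇒ r2c3=3.
Step 14. [r6c5∈{3}] only 3 remains possible at r6c5, so r6c5=3.
Step 15. [r3c1∈{6}] only 6 remains possible at r3c1. So r3c1=6.
Step 16. [r4c5∈{6}] r4c5's peers cover all but 6. So r4c5=6.
Step 17. [r6c1∈{5}] r6c1's peers cover all but 5. So r6c1=5.
Step 18. [r5c3∈{2}] only 2 remains possible at r5c3 ⇒ r5c3=2.

Answer: 1 2 6 3 4 5 / 4 5 3 2 1 6 / 6 3 5 1 2 4 / 2 4 1 5 6 3 / 3 6 2 4 5 1 / 5 1 4 6 3 2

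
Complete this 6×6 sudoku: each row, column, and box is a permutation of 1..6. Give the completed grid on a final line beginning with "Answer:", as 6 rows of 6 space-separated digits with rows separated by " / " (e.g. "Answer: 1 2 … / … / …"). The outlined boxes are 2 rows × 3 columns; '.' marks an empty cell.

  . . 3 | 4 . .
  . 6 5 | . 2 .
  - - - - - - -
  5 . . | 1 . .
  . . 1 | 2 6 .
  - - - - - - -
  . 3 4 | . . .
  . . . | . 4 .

Step 1. [r4c6∈{3,4,5}] row 4 places 5 nowhere but r4c6. So r4c6=5.
Step 2. [r1c6∈{1,6}] in row 1, 6 fits only at r1c6, so r1c6=6.
Step 3. [r6c2∈{1,2,5}] col 2 places 5 nowhere but r6c2, so r6c2=5.
Step 4. [r1c2∈{1,2}] in col 2, 1 fits only at r1c2 ⇒ r1c2=1.
Step 5. [r5c5∈{1,5}] col 5 places 1 nowhere but r5c5. So r5c5=1.
Step 6. [r3c6∈{3,4}] r3c6 is the only open cell in col 6 admitting 4. So r3c6=4.
Step 7. [r5c6∈{2}] only 2 remains possible at r5c6 ⇒ r5c6=2.
Step 8. [r5c1∈{6}] only 6 remains possible at r5c1 ⇒ r5c1=6.
Step 9. [r6c6∈{3}] r6c6's peers cover all but 3. So r6c6=3.
Step 10. [r6c3∈{2}] only 2 remains possible at r6c3. So r6c3=2.
Step 11. [r4c1∈{3,4}] row 4 places 3 nowhere but r4c1, so r4c1=3.
Step 12. [r4c2∈{4}] only 4 remains possible at r4c2, so r4c2=4.
Step 13. [r3c2∈{2}] r3c2 has the single candidate 2. So r3c2=2.
Step 14. [r5c4∈{5}] r5c4 is down to just 5. So r5c4=5.
Step 15. [r2c6∈{1}] r2c6 is down to just 1. So r2c6=1.
Step 16. [r6c1∈{1}] only 1 remains possible at r6c1 ⇒ r6c1=1.
Step 17. [r6c4∈{6}] nothing but 6 survives at r6c4 ⇒ r6c4=6.
Step 18. [r1c1∈{2}] r1c1 is down to just 2. So r1c1=2.
Step 19. [r2c4∈{3}] only 3 remains possible at r2c4, so r2c4=3.
Step 20. [r2c1∈{4}] r2c1 has the single candidate 4, so r2c1=4.
Step 21. [r3c5∈{3}] only 3 remains possible at r3c5, so r3c5=3.
Step 22. [r3c3∈{6}] r3c3 has the single candidate 6, so r3c3=6.
Step 23. [r1c5∈{5}] r1c5 is down to just 5 ⇒ r1c5=5.

Answer: 2 1 3 4 5 6 / 4 6 5 3 2 1 / 5 2 6 1 3 4 / 3 4 1 2 6 5 / 6 3 4 5 1 2 / 1 5 2 6 4 3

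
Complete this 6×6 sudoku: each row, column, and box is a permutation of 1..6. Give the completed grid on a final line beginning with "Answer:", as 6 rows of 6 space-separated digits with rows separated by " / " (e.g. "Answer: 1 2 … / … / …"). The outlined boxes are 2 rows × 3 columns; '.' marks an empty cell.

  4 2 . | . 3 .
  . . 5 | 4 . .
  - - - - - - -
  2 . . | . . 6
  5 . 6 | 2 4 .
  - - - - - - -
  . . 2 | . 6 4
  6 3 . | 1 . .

Step 1. [r4c2∈{1}] only 1 remains possible at r4c2, so r4c2=1.
Step 2. [r5c4∈{3,5}] row 5 places 3 nowhere but r5c4 ⇒ r5c4=3.
Step 3. [r3c5∈{1,5}] in row 3, 1 fits only at r3c5, so r3c5=1.
Step 4. [r6c5∈{2,5}] 5 has one home in col 5: r6c5 ⇒ r6c5=5.
Step 5. [r1c3∈{1}] r1c3 is down to just 1. So r1c3=1.
Step 6. [r6c3∈{4}] only 4 remains possible at r6c3, so r6c3=4.
Step 7. [r1c4∈{5,6}] r1c4 is the only open cell in row 1 admitting 6. So r1c4=6.
Step 8. [r6c6∈{2}] nothing but 2 survives at r6c6, so r6c6=2.
Step 9. [r3c4∈{5}] only 5 remains possible at r3c4. So r3c4=5.
Step 10. [r5c1∈{1}] r5c1 has the single candidate 1 ⇒ r5c1=1.
Step 11. [r4c6∈{3}] r4c6 is down to just 3 ⇒ r4c6=3.
Step 12. [r2c1∈{3}] only 3 remains possible at r2c1. So r2c1=3.
Step 13. [r2c2∈{6}] r2c2 has the single candidate 6, so r2c2=6.
Step 14. [r2c5∈{2}] r2c5 is down to just 2, so r2c5=2.
Step 15. [r5c2∈{5}] nothing but 5 survives at r5c2. So r5c2=5.
Step 16. [r3c2∈{4}] only 4 remains possible at r3c2 ⇒ r3c2=4.
Step 17. [r2c6∈{1}] only 1 remains possible at r2c6. So r2c6=1.
Step 18. [r1c6∈{5}] only 5 remains possible at r1c6 ⇒ r1c6=5.
Step 19. [r3c3∈{3}] r3c3's peers cover all but 3. So r3c3=3.

Answer: 4 2 1 6 3 5 / 3 6 5 4 2 1 / 2 4 3 5 1 6 / 5 1 6 2 4 3 / 1 5 2 3 6 4 / 6 3 4 1 5 2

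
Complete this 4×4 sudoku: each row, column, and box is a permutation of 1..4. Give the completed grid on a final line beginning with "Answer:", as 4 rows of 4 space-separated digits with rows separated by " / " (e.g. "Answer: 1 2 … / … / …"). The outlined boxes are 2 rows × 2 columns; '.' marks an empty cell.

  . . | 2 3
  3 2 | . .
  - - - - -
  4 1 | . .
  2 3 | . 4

Step 1. [r4c3∈{1}] r4c3 is down to just 1, so r4c3=1.
Step 2. [r3c4∈{2}] r3c4's peers cover all but 2, so r3c4=2.
Step 3. [r3c3∈{3}] nothing but 3 survives at r3c3, so r3c3=3.
Step 4. [r1c2∈{4}] r1c2 has the single candidate 4, so r1c2=4.
Step 5. [r2c3∈{4}] r2c3 is down to just 4, so r2c3=4.
Step 6. [r1c1∈{1}] r1c1 is down to just 1. So r1c1=1.
Step 7. [r2c4∈{1}] r2c4 has the single candidate 1, so r2c4=1.

Answer: 1 4 2 3 / 3 2 4 1 / 4 1 3 2 / 2 3 1 4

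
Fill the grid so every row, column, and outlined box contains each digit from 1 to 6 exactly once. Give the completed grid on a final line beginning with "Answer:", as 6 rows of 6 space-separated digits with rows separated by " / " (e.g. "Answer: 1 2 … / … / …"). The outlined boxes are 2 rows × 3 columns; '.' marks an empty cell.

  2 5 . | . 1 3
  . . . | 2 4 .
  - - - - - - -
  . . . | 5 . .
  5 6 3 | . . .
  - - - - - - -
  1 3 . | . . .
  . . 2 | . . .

Step 1. [r6c2∈{4}] nothing but 4 survives at r6c2. So r6c2=4.
Step 2. [r6c1∈{6}] r6c1's peers cover all but 6, so r6c1=6.
Step 3. [r4c5∈{2}] nothing but 2 survives at r4c5, so r4c5=2.
Step 4. [r5c6∈{2,4,5,6}] r5c6 is the only open cell in row 5 admitting 2 ⇒ r5c6=2.
Step 5. [r1c4∈{6}] r1c4's peers cover all but 6. So r1c4=6.
Step 6. [r3c6∈{1,4,6}] across col 6, 6 lands solely at r3c6. So r3c6=6.
Step 7. [r6c4∈{1,3}] r6c4 is the only open cell in col 4 admitting 3, so r6c4=3.
Step 8. [r4c6∈{1,4}] col 6 places 4 nowhere but r4c6 ⇒ r4c6=4.
Step 9. [r2c2∈{1}] r2c2 is down to just 1, so r2c2=1.
Step 10. [r6c5∈{5}] r6c5's peers cover all but 5. So r6c5=5.
Step 11. [r3c1∈{4}] r3c1's peers cover all but 4. So r3c1=4.
Step 12. [r6c6∈{1}] r6c6 is down to just 1 ⇒ r6c6=1.
Step 13. [r3c3∈{1}] r3c3 has the single candidate 1. So r3c3=1.
Step 14. [r2c6∈{5}] r2c6 is down to just 5. So r2c6=5.
Step 15. [r3c2∈{2}] r3c2's peers cover all but 2. So r3c2=2.
Step 16. [r2c1∈{3}] only 3 remains possible at r2c1 ⇒ r2c1=3.
Step 17. [r3c5∈{3}] only 3 remains possible at r3c5 ⇒ r3c5=3.
Step 18. [r5c4∈{4}] r5c4 has the single candidate 4. So r5c4=4.
Step 19. [r5c3∈{5}] nothing but 5 survives at r5c3 ⇒ r5c3=5.
Step 20. [r2c3∈{6}] nothing but 6 survives at r2c3. So r2c3=6.
Step 21. [r4c4∈{1}] r4c4 is down to just 1 ⇒ r4c4=1.
Step 22. [r1c3∈{4}] nothing but 4 survives at r1c3 ⇒ r1c3=4.
Step 23. [r5c5∈{6}] r5c5's peers cover all but 6. So r5c5=6.

Answer: 2 5 4 6 1 3 / 3 1 6 2 4 5 / 4 2 1 5 3 6 / 5 6 3 1 2 4 / 1 3 5 4 6 2 / 6 4 2 3 5 1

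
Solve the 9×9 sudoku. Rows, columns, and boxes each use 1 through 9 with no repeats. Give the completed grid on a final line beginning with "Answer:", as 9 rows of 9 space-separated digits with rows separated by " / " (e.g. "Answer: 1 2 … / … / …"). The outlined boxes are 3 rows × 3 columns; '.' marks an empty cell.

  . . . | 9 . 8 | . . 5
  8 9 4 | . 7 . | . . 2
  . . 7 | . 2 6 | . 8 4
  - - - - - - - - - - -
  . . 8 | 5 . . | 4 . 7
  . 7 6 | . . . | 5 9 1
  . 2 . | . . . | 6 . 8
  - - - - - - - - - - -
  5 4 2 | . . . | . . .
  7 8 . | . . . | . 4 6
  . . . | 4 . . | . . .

Step 1. [r6c8∈{3}] r6c8's peers cover all but 3, so r6c8=3.
Step 2. [r7c4∈{1,3,6,7,8}] in col 4, 6 fits only at r7c4, so r7c4=6.
Step 3. [r9c8∈{1,2,5,7}] 5 has one home in col 8: r9c8, so r9c8=5.
Step 4. [r3c7∈{1,3,9}] in row 3, 9 fits only at r3c7 ⇒ r3c7=9.
Step 5. [r1c5∈{1,3,4}] across row 1, 4 lands solely at r1c5, so r1c5=4.
Step 6. [r8c5∈{1,3,5,9}] across col 5, 5 lands solely at r8c5. So r8c5=5.
Step 7. [r1c1∈{1,2,3,6}] row 1 places 2 nowhere but r1c1 ⇒ r1c1=2.
Step 8. [r9c1∈{1,3,6,9}] across col 1, 6 lands solely at r9c1, so r9c1=6.
Step 9. [r4c5∈{1,3,6,9}] 6 has one home in row 4: r4c5, so r4c5=6.
Step 10. [r5c4∈{2,3,8}] col 4 places 8 nowhere but r5c4 ⇒ r5c4=8.
Step 11. [r5c5∈{3}] r5c5 has the single candidate 3. So r5c5=3.
Step 12. [r8c4∈{1,2,3}] 2 has one home in col 4: r8c4, so r8c4=2.
Step 13. [r9c7∈{1,2,3,7,8}] r9c7 is the only open cell in row 9 admitting 2, so r9c7=2.
Step 14. [r9c6∈{1,3,7,9}] row 9 places 7 nowhere but r9c6 ⇒ r9c6=7.
Step 15. [r7c7∈{1,3,7,8}] r7c7 is the only open cell in col 7 admitting 8 ⇒ r7c7=8.
Step 16. [r1c7∈{1,3,7}] across col 7, 7 lands solely at r1c7, so r1c7=7.
Step 17. [r2c7∈{1,3}] in box 3, 3 fits only at r2c7, so r2c7=3.
Step 18. [r2c4∈{1}] nothing but 1 survives at r2c4, so r2c4=1.
Step 19. [r1c8∈{1,6}] 1 has one home in box 3: r1c8. So r1c8=1.
Step 20. [r1c3∈{3}] r1c3's peers cover all but 3, so r1c3=3.
Step 21. [r8c6∈{1,3,9}] across row 8, 3 lands solely at r8c6. So r8c6=3.
Step 22. [r3c1∈{1}] r3c1 has the single candidate 1 ⇒ r3c1=1.
Step 23. [r8c3∈{1,9}] r8c3 is the only open cell in row 8 admitting 9. So r8c3=9.
Step 24. [r9c2∈{1,3}] box 7 places 3 nowhere but r9c2, so r9c2=3.
Step 25. [r9c3∈{1}] nothing but 1 survives at r9c3, so r9c3=1.
Step 26. [r5c6∈{2,4}] across row 5, 2 lands solely at r5c6, so r5c6=2.
Step 27. [r6c6∈{1,4,9}] in col 6, 4 fits only at r6c6, so r6c6=4.
Step 28. [r6c5∈{1,9}] in row 6, 1 fits only at r6c5, so r6c5=1.
Step 29. [r7c5∈{9}] nothing but 9 survives at r7c5, so r7c5=9.
Step 30. [r4c6∈{9}] r4c6 is down to just 9 ⇒ r4c6=9.
Step 31. [r7c9∈{3}] nothing but 3 survives at r7c9, so r7c9=3.
Step 32. [r4c8∈{2}] r4c8 is down to just 2. So r4c8=2.
Step 33. [r9c5∈{8}] r9c5 has the single candidate 8 ⇒ r9c5=8.
Step 34. [r4c1∈{3}] nothing but 3 survives at r4c1. So r4c1=3.
Step 35. [r2c6∈{5}] r2c6's peers cover all but 5. So r2c6=5.
Step 36. [r8c7∈{1}] nothing but 1 survives at r8c7 ⇒ r8c7=1.
Step 37. [r9c9∈{9}] r9c9 is down to just 9, so r9c9=9.
Step 38. [r3c4∈{3}] only 3 remains possible at r3c4, so r3c4=3.
Step 39. [r6c1∈{9}] r6c1 has the single candidate 9. So r6c1=9.
Step 40. [r6c3∈{5}] r6c3 is down to just 5 ⇒ r6c3=5.
Step 41. [r7c6∈{1}] r7c6's peers cover all but 1, so r7c6=1.
Step 42. [r7c8∈{7}] r7c8 is down to just 7 ⇒ r7c8=7.
Step 43. [r3c2∈{5}] r3c2 has the single candidate 5. So r3c2=5.
Step 44. [r4c2∈{1}] r4c2's peers cover all but 1 ⇒ r4c2=1.
Step 45. [r5c1∈{4}] r5c1 is down to just 4, so r5c1=4.
Step 46. [r6c4∈{7}] r6c4 has the single candidate 7. So r6c4=7.
Step 47. [r1c2∈{6}] nothing but 6 survives at r1c2. So r1c2=6.
Step 48. [r2c8∈{6}] nothing but 6 survives at r2c8, so r2c8=6.

Answer: 2 6 3 9 4 8 7 1 5 / 8 9 4 1 7 5 3 6 2 / 1 5 7 3 2 6 9 8 4 / 3 1 8 5 6 9 4 2 7 / 4 7 6 8 3 2 5 9 1 / 9 2 5 7 1 4 6 3 8 / 5 4 2 6 9 1 8 7 3 / 7 8 9 2 5 3 1 4 6 / 6 3 1 4 8 7 2 5 9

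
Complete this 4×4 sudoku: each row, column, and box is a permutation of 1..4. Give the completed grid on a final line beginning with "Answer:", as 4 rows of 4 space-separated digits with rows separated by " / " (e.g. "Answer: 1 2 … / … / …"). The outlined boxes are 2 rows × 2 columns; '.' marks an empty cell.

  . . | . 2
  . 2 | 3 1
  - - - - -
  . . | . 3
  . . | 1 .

Step 1. [r2c1∈{4}] nothing but 4 survives at r2c1. So r2c1=4.
Step 2. [r4c1∈{2,3}] across row 4, 2 lands solely at r4c1, so r4c1=2.
Step 3. [r4c2∈{3,4}] across row 4, 3 lands solely at r4c2 ⇒ r4c2=3.
Step 4. [r3c2∈{1,4}] across col 2, 4 lands solely at r3c2 ⇒ r3c2=4.
Step 5. [r1c1∈{1,3}] in row 1, 3 fits only at r1c1. So r1c1=3.
Step 6. [r3c1∈{1}] r3c1 is down to just 1, so r3c1=1.
Step 7. [r1c2∈{1}] r1c2 is down to just 1, so r1c2=1.
Step 8. [r1c3∈{4}] r1c3's peers cover all but 4 ⇒ r1c3=4.
Step 9. [r4c4∈{4}] only 4 remains possible at r4c4 ⇒ r4c4=4.
Step 10. [r3c3∈{2}] r3c3 has the single candidate 2 ⇒ r3c3=2.

Answer: 3 1 4 2 / 4 2 3 1 / 1 4 2 3 / 2 3 1 4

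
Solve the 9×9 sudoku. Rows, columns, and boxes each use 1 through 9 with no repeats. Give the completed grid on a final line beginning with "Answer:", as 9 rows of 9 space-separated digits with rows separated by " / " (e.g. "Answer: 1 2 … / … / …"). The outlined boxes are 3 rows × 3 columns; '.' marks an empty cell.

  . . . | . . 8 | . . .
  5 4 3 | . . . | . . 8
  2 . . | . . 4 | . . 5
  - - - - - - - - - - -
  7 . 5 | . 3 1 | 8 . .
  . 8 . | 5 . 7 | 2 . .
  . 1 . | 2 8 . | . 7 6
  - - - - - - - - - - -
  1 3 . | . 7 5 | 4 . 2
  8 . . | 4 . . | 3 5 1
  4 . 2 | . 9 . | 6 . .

Step 1. [r7c8∈{8,9}] box 9 places 9 nowhere but r7c8, so r7c8=9.
Step 2. [r7c3∈{6}] r7c3 has the single candidate 6 ⇒ r7c3=6.
Step 3. [r5c8∈{1,3,4}] r5c8 is the only open cell in row 5 admitting 1 ⇒ r5c8=1.
Step 4. [r6c6∈{9}] only 9 remains possible at r6c6, so r6c6=9.
Step 5. [r4c4∈{6}] r4c4's peers cover all but 6 ⇒ r4c4=6.
Step 6. [r9c4∈{1,3,8}] in row 9, 1 fits only at r9c4. So r9c4=1.
Step 7. [r5c9∈{3,4,9}] across box 6, 3 lands solely at r5c9, so r5c9=3.
Step 8. [r3c3∈{1,7,8,9}] row 3 places 8 nowhere but r3c3, so r3c3=8.
Step 9. [r1c3∈{1,7,9}] 1 has one home in col 3: r1c3, so r1c3=1.
Step 10. [r8c3∈{7,9}] across col 3, 7 lands solely at r8c3 ⇒ r8c3=7.
Step 11. [r5c3∈{4,9}] 9 has one home in col 3: r5c3 ⇒ r5c3=9.
Step 12. [r1c1∈{6,9}] r1c1 is the only open cell in col 1 admitting 9. So r1c1=9.
Step 13. [r1c7∈{7}] nothing but 7 survives at r1c7, so r1c7=7.
Step 14. [r1c2∈{6}] r1c2's peers cover all but 6. So r1c2=6.
Step 15. [r4c8∈{4}] r4c8 is down to just 4, so r4c8=4.
Step 16. [r2c4∈{7,9}] row 2 places 7 nowhere but r2c4 ⇒ r2c4=7.
Step 17. [r3c4∈{3,9}] in col 4, 9 fits only at r3c4. So r3c4=9.
Step 18. [r3c8∈{3,6}] across row 3, 3 lands solely at r3c8, so r3c8=3.
Step 19. [r3c5∈{1,6}] across row 3, 6 lands solely at r3c5. So r3c5=6.
Step 20. [r2c6∈{2}] r2c6 is down to just 2 ⇒ r2c6=2.
Step 21. [r3c7∈{1}] nothing but 1 survives at r3c7, so r3c7=1.
Step 22. [r5c1∈{6}] r5c1 is down to just 6, so r5c1=6.
Step 23. [r4c9∈{9}] r4c9's peers cover all but 9. So r4c9=9.
Step 24. [r2c7∈{9}] nothing but 9 survives at r2c7, so r2c7=9.
Step 25. [r1c5∈{5}] r1c5 has the single candidate 5, so r1c5=5.
Step 26. [r1c8∈{2}] r1c8 is down to just 2 ⇒ r1c8=2.
Step 27. [r3c2∈{7}] r3c2's peers cover all but 7 ⇒ r3c2=7.
Step 28. [r7c4∈{8}] r7c4 has the single candidate 8. So r7c4=8.
Step 29. [r9c8∈{8}] only 8 remains possible at r9c8 ⇒ r9c8=8.
Step 30. [r8c5∈{2}] r8c5's peers cover all but 2 ⇒ r8c5=2.
Step 31. [r5c5∈{4}] r5c5 has the single candidate 4, so r5c5=4.
Step 32. [r6c7∈{5}] r6c7's peers cover all but 5 ⇒ r6c7=5.
Step 33. [r6c1∈{3}] nothing but 3 survives at r6c1. So r6c1=3.
Step 34. [r8c2∈{9}] nothing but 9 survives at r8c2. So r8c2=9.
Step 35. [r8c6∈{6}] only 6 remains possible at r8c6. So r8c6=6.
Step 36. [r4c2∈{2}] r4c2 has the single candidate 2 ⇒ r4c2=2.
Step 37. [r6c3∈{4}] nothing but 4 survives at r6c3 ⇒ r6c3=4.
Step 38. [r1c4∈{3}] r1c4 is down to just 3. So r1c4=3.
Step 39. [r9c6∈{3}] only 3 remains possible at r9c6. So r9c6=3.
Step 40. [r9c2∈{5}] r9c2 has the single candidate 5 ⇒ r9c2=5.
Step 41. [r2c5∈{1}] r2c5 has the single candidate 1, so r2c5=1.
Step 42. [r9c9∈{7}] nothing but 7 survives at r9c9, so r9c9=7.
Step 43. [r2c8∈{6}] only 6 remains possible at r2c8, so r2c8=6.
Step 44. [r1c9∈{4}] r1c9 has the single candidate 4, so r1c9=4.

Answer: 9 6 1 3 5 8 7 2 4 / 5 4 3 7 1 2 9 6 8 / 2 7 8 9 6 4 1 3 5 / 7 2 5 6 3 1 8 4 9 / 6 8 9 5 4 7 2 1 3 / 3 1 4 2 8 9 5 7 6 / 1 3 6 8 7 5 4 9 2 / 8 9 7 4 2 6 3 5 1 / 4 5 2 1 9 3 6 8 7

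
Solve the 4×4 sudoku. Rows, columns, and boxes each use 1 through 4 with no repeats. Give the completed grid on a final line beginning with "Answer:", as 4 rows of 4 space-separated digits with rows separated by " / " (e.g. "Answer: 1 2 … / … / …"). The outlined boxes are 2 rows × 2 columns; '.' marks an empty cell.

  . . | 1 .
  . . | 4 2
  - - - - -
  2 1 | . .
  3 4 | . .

Step 1. [r1c4∈{3}] nothing but 3 survives at r1c4 ⇒ r1c4=3.
Step 2. [r3c3∈{3}] r3c3 is down to just 3. So r3c3=3.
Step 3. [r1c2∈{2}] r1c2 is down to just 2. So r1c2=2.
Step 4. [r2c1∈{1}] r2c1 is down to just 1. So r2c1=1.
Step 5. [r4c3∈{2}] r4c3 has the single candidate 2 ⇒ r4c3=2.
Step 6. [r3c4∈{4}] r3c4 has the single candidate 4 ⇒ r3c4=4.
Step 7. [r4c4∈{1}] nothing but 1 survives at r4c4 ⇒ r4c4=1.
Step 8. [r2c2∈{3}] r2c2's peers cover all but 3, so r2c2=3.
Step 9. [r1c1∈{4}] r1c1 has the single candidate 4 ⇒ r1c1=4.

Answer: 4 2 1 3 / 1 3 4 2 / 2 1 3 4 / 3 4 2 1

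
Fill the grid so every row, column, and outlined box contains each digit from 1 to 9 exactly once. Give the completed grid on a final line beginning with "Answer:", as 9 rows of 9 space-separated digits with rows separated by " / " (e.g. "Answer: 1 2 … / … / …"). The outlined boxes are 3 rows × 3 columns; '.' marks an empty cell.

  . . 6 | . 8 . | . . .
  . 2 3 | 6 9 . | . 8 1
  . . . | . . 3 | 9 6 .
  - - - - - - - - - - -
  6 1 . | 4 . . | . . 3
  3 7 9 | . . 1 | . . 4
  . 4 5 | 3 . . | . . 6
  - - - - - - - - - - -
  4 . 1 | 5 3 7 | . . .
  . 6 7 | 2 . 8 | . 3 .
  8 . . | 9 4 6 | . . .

Step 1. [r6c7∈{1,2,7,8}] r6c7 is the only open cell in row 6 admitting 8. So r6c7=8.
Step 2. [r1c8∈{2,4,5,7}] col 8 places 4 nowhere but r1c8 ⇒ r1c8=4.
Step 3. [r7c2∈{9}] r7c2 has the single candidate 9. So r7c2=9.
Step 4. [r1c2∈{5}] r1c2's peers cover all but 5, so r1c2=5.
Step 5. [r7c8∈{2}] r7c8 is down to just 2. So r7c8=2.
Step 6. [r5c8∈{5}] r5c8's peers cover all but 5, so r5c8=5.
Step 7. [r1c6∈{2}] r1c6 has the single candidate 2, so r1c6=2.
Step 8. [r1c9∈{7}] r1c9 has the single candidate 7. So r1c9=7.
Step 9. [r9c9∈{5}] r9c9 is down to just 5. So r9c9=5.
Step 10. [r3c5∈{1,5,7}] r3c5 is the only open cell in row 3 admitting 5. So r3c5=5.
Step 11. [r6c8∈{1,7,9}] in row 6, 1 fits only at r6c8. So r6c8=1.
Step 12. [r9c7∈{1,7}] in row 9, 1 fits only at r9c7 ⇒ r9c7=1.
Step 13. [r4c7∈{2,7}] col 7 places 7 nowhere but r4c7, so r4c7=7.
Step 14. [r4c5∈{2}] only 2 remains possible at r4c5 ⇒ r4c5=2.
Step 15. [r1c4∈{1}] nothing but 1 survives at r1c4 ⇒ r1c4=1.
Step 16. [r4c6∈{5,9}] 5 has one home in row 4: r4c6. So r4c6=5.
Step 17. [r2c1∈{7}] nothing but 7 survives at r2c1. So r2c1=7.
Step 18. [r3c3∈{4,8}] across row 3, 4 lands solely at r3c3 ⇒ r3c3=4.
Step 19. [r8c1∈{5}] r8c1's peers cover all but 5, so r8c1=5.
Step 20. [r3c9∈{2}] r3c9 has the single candidate 2, so r3c9=2.
Step 21. [r9c2∈{3}] only 3 remains possible at r9c2. So r9c2=3.
Step 22. [r1c1∈{9}] only 9 remains possible at r1c1 ⇒ r1c1=9.
Step 23. [r9c3∈{2}] only 2 remains possible at r9c3, so r9c3=2.
Step 24. [r7c9∈{8}] nothing but 8 survives at r7c9. So r7c9=8.
Step 25. [r8c9∈{9}] r8c9 is down to just 9. So r8c9=9.
Step 26. [r6c1∈{2}] r6c1 has the single candidate 2, so r6c1=2.
Step 27. [r2c7∈{5}] r2c7's peers cover all but 5, so r2c7=5.
Step 28. [r3c4∈{7}] r3c4 has the single candidate 7, so r3c4=7.
Step 29. [r8c7∈{4}] r8c7 is down to just 4 ⇒ r8c7=4.
Step 30. [r5c7∈{2}] r5c7 has the single candidate 2. So r5c7=2.
Step 31. [r4c3∈{8}] nothing but 8 survives at r4c3. So r4c3=8.
Step 32. [r9c8∈{7}] r9c8 is down to just 7, so r9c8=7.
Step 33. [r7c7∈{6}] r7c7 is down to just 6. So r7c7=6.
Step 34. [r3c2∈{8}] r3c2 is down to just 8. So r3c2=8.
Step 35. [r8c5∈{1}] r8c5 is down to just 1, so r8c5=1.
Step 36. [r5c5∈{6}] nothing but 6 survives at r5c5, so r5c5=6.
Step 37. [r2c6∈{4}] nothing but 4 survives at r2c6 ⇒ r2c6=4.
Step 38. [r5c4∈{8}] r5c4 is down to just 8, so r5c4=8.
Step 39. [r6c5∈{7}] r6c5's peers cover all but 7 ⇒ r6c5=7.
Step 40. [r6c6∈{9}] r6c6 has the single candidate 9 ⇒ r6c6=9.
Step 41. [r3c1∈{1}] nothing but 1 survives at r3c1, so r3c1=1.
Step 42. [r4c8∈{9}] nothing but 9 survives at r4c8, so r4c8=9.
Step 43. [r1c7∈{3}] nothing but 3 survives at r1c7 ⇒ r1c7=3.

Answer: 9 5 6 1 8 2 3 4 7 / 7 2 3 6 9 4 5 8 1 / 1 8 4 7 5 3 9 6 2 / 6 1 8 4 2 5 7 9 3 / 3 7 9 8 6 1 2 5 4 / 2 4 5 3 7 9 8 1 6 / 4 9 1 5 3 7 6 2 8 / 5 6 7 2 1 8 4 3 9 / 8 3 2 9 4 6 1 7 5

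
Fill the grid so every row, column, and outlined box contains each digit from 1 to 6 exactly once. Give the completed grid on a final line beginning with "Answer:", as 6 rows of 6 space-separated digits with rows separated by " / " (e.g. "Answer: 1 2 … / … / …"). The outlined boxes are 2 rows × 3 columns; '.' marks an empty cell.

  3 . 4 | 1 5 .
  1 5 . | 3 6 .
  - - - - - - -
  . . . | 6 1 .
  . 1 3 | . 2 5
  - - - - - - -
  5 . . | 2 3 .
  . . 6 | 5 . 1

Step 1. [r5c2∈{4}] r5c2 has the single candidate 4, so r5c2=4.
Step 2. [r3c2∈{2}] r3c2 is down to just 2 ⇒ r3c2=2.
Step 3. [r4c4∈{4}] r4c4's peers cover all but 4 ⇒ r4c4=4.
Step 4. [r1c6∈{2}] r1c6 is down to just 2. So r1c6=2.
Step 5. [r3c6∈{3}] r3c6 is down to just 3, so r3c6=3.
Step 6. [r6c5∈{4}] r6c5's peers cover all but 4, so r6c5=4.
Step 7. [r3c3∈{5}] nothing but 5 survives at r3c3. So r3c3=5.
Step 8. [r3c1∈{4}] only 4 remains possible at r3c1 ⇒ r3c1=4.
Step 9. [r4c1∈{6}] only 6 remains possible at r4c1 ⇒ r4c1=6.
Step 10. [r6c1∈{2}] r6c1 is down to just 2 ⇒ r6c1=2.
Step 11. [r5c3∈{1}] r5c3 has the single candidate 1, so r5c3=1.
Step 12. [r2c6∈{4}] r2c6's peers cover all but 4. So r2c6=4.
Step 13. [r6c2∈{3}] r6c2 has the single candidate 3, so r6c2=3.
Step 14. [r2c3∈{2}] r2c3 has the single candidate 2. So r2c3=2.
Step 15. [r1c2∈{6}] r1c2 is down to just 6 ⇒ r1c2=6.
Step 16. [r5c6∈{6}] r5c6's peers cover all but 6, so r5c6=6.

Answer: 3 6 4 1 5 2 / 1 5 2 3 6 4 / 4 2 5 6 1 3 / 6 1 3 4 2 5 / 5 4 1 2 3 6 / 2 3 6 5 4 1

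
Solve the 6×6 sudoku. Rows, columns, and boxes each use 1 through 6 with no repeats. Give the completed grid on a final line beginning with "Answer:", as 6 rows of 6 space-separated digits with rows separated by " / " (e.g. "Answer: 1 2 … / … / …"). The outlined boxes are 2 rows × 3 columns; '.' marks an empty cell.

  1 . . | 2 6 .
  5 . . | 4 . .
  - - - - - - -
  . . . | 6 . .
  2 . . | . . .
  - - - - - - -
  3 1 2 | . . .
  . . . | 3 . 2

Step 1. [r3c1∈{4}] r3c1 has the single candidate 4, so r3c1=4.
Step 2. [r4c4∈{1,5}] in col 4, 1 fits only at r4c4, so r4c4=1.
Step 3. [r1c6∈{3,5}] row 1 places 5 nowhere but r1c6 ⇒ r1c6=5.
Step 4. [r3c6∈{3}] r3c6's peers cover all but 3, so r3c6=3.
Step 5. [r3c2∈{5}] nothing but 5 survives at r3c2. So r3c2=5.
Step 6. [r6c3∈{4,5,6}] col 3 places 5 nowhere but r6c3 ⇒ r6c3=5.
Step 7. [r2c5∈{1,3}] across col 5, 3 lands solely at r2c5, so r2c5=3.
Step 8. [r6c2∈{4,6}] box 5 places 4 nowhere but r6c2 ⇒ r6c2=4.
Step 9. [r4c5∈{4,5}] row 4 places 5 nowhere but r4c5. So r4c5=5.
Step 10. [r1c2∈{3}] r1c2 is down to just 3 ⇒ r1c2=3.
Step 11. [r2c3∈{6}] r2c3 has the single candidate 6, so r2c3=6.
Step 12. [r5c5∈{4}] r5c5's peers cover all but 4. So r5c5=4.
Step 13. [r4c6∈{4}] r4c6 has the single candidate 4 ⇒ r4c6=4.
Step 14. [r3c3∈{1}] nothing but 1 survives at r3c3 ⇒ r3c3=1.
Step 15. [r2c2∈{2}] r2c2 has the single candidate 2, so r2c2=2.
Step 16. [r6c1∈{6}] nothing but 6 survives at r6c1. So r6c1=6.
Step 17. [r5c4∈{5}] nothing but 5 survives at r5c4. So r5c4=5.
Step 18. [r4c3∈{3}] only 3 remains possible at r4c3. So r4c3=3.
Step 19. [r1c3∈{4}] only 4 remains possible at r1c3, so r1c3=4.
Step 20. [r6c5∈{1}] nothing but 1 survives at r6c5. So r6c5=1.
Step 21. [r4c2∈{6}] r4c2's peers cover all but 6 ⇒ r4c2=6.
Step 22. [r2c6∈{1}] only 1 remains possible at r2c6. So r2c6=1.
Step 23. [r3c5∈{2}] only 2 remains possible at r3c5 ⇒ r3c5=2.
Step 24. [r5c6∈{6}] r5c6 has the single candidate 6. So r5c6=6.

Answer: 1 3 4 2 6 5 / 5 2 6 4 3 1 / 4 5 1 6 2 3 / 2 6 3 1 5 4 / 3 1 2 5 4 6 / 6 4 5 3 1 2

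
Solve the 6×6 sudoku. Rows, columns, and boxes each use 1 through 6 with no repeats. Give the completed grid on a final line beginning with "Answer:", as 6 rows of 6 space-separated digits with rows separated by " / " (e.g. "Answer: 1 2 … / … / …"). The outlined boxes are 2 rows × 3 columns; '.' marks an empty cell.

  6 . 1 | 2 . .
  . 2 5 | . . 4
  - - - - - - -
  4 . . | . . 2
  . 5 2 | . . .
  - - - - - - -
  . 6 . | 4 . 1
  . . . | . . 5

Step 1. [r2c1∈{3}] r2c1's peers cover all but 3. So r2c1=3.
Step 2. [r4c6∈{3,6}] 6 has one home in col 6: r4c6, so r4c6=6.
Step 3. [r4c1∈{1}] r4c1's peers cover all but 1 ⇒ r4c1=1.
Step 4. [r3c2∈{3}] r3c2 has the single candidate 3, so r3c2=3.
Step 5. [r1c5∈{3,5}] in row 1, 5 fits only at r1c5, so r1c5=5.
Step 6. [r3c5∈{1}] only 1 remains possible at r3c5, so r3c5=1.
Step 7. [r4c4∈{3}] r4c4's peers cover all but 3, so r4c4=3.
Step 8. [r6c3∈{3,4}] in col 3, 4 fits only at r6c3, so r6c3=4.
Step 9. [r6c5∈{2,3,6}] 3 has one home in row 6: r6c5, so r6c5=3.
Step 10. [r5c5∈{2}] r5c5's peers cover all but 2. So r5c5=2.
Step 11. [r2c5∈{6}] nothing but 6 survives at r2c5 ⇒ r2c5=6.
Step 12. [r3c4∈{5}] r3c4's peers cover all but 5. So r3c4=5.
Step 13. [r5c3∈{3}] r5c3 has the single candidate 3, so r5c3=3.
Step 14. [r6c4∈{6}] r6c4's peers cover all but 6 ⇒ r6c4=6.
Step 15. [r3c3∈{6}] r3c3's peers cover all but 6. So r3c3=6.
Step 16. [r5c1∈{5}] r5c1 has the single candidate 5 ⇒ r5c1=5.
Step 17. [r6c2∈{1}] r6c2's peers cover all but 1, so r6c2=1.
Step 18. [r1c2∈{4}] r1c2 is down to just 4, so r1c2=4.
Step 19. [r1c6∈{3}] r1c6 has the single candidate 3. So r1c6=3.
Step 20. [r4c5∈{4}] r4c5 is down to just 4. So r4c5=4.
Step 21. [r6c1∈{2}] nothing but 2 survives at r6c1. So r6c1=2.
Step 22. [r2c4∈{1}] r2c4's peers cover all but 1, so r2c4=1.

Answer: 6 4 1 2 5 3 / 3 2 5 1 6 4 / 4 3 6 5 1 2 / 1 5 2 3 4 6 / 5 6 3 4 2 1 / 2 1 4 6 3 5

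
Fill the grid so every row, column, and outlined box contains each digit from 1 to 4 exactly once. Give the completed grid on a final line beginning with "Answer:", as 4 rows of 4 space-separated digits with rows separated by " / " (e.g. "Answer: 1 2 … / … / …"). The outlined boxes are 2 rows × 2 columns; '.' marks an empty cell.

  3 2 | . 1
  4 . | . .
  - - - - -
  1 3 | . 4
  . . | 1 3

Step 1. [r3c3∈{2}] only 2 remains possible at r3c3. So r3c3=2.
Step 2. [r2c3∈{3}] only 3 remains possible at r2c3. So r2c3=3.
Step 3. [r2c2∈{1}] r2c2 has the single candidate 1, so r2c2=1.
Step 4. [r2c4∈{2}] r2c4 has the single candidate 2 ⇒ r2c4=2.
Step 5. [r4c1∈{2}] only 2 remains possible at r4c1, so r4c1=2.
Step 6. [r1c3∈{4}] r1c3's peers cover all but 4 ⇒ r1c3=4.
Step 7. [r4c2∈{4}] r4c2's peers cover all but 4 ⇒ r4c2=4.

Answer: 3 2 4 1 / 4 1 3 2 / 1 3 2 4 / 2 4 1 3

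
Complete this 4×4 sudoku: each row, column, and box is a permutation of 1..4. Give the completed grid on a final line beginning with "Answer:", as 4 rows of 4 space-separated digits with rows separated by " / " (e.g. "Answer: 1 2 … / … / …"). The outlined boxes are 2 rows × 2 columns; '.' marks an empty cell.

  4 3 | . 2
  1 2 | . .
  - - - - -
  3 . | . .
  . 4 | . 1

Step 1. [r2c4∈{3,4}] across col 4, 3 lands solely at r2c4. So r2c4=3.
Step 2. [r3c3∈{2,4}] in row 3, 2 fits only at r3c3, so r3c3=2.
Step 3. [r3c4∈{4}] only 4 remains possible at r3c4. So r3c4=4.
Step 4. [r4c1∈{2}] r4c1's peers cover all but 2 ⇒ r4c1=2.
Step 5. [r4c3∈{3}] r4c3 is down to just 3, so r4c3=3.
Step 6. [r1c3∈{1}] r1c3 has the single candidate 1. So r1c3=1.
Step 7. [r3c2∈{1}] r3c2 has the single candidate 1 ⇒ r3c2=1.
Step 8. [r2c3∈{4}] r2c3 has the single candidate 4 ⇒ r2c3=4.

Answer: 4 3 1 2 / 1 2 4 3 / 3 1 2 4 / 2 4 3 1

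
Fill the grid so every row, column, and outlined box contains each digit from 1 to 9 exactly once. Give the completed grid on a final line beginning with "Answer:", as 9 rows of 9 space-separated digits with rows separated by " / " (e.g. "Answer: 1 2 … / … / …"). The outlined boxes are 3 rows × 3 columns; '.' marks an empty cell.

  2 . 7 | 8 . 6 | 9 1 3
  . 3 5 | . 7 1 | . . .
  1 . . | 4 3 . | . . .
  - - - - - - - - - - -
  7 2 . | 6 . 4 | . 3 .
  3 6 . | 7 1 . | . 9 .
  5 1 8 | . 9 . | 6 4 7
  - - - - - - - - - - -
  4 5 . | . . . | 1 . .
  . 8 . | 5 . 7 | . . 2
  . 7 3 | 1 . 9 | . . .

Step 1. [r8c8∈{6}] r8c8 is down to just 6. So r8c8=6.
Step 2. [r9c5∈{2,4,6,8}] 2 has one home in row 9: r9c5 ⇒ r9c5=2.
Step 3. [r5c7∈{2,5,8}] in box 6, 2 fits only at r5c7 ⇒ r5c7=2.
Step 4. [r2c1∈{6,8,9}] in col 1, 8 fits only at r2c1. So r2c1=8.
Step 5. [r3c7∈{5,7,8}] across col 7, 7 lands solely at r3c7, so r3c7=7.
Step 6. [r4c3∈{9}] only 9 remains possible at r4c3. So r4c3=9.
Step 7. [r2c7∈{4}] r2c7 is down to just 4. So r2c7=4.
Step 8. [r3c3∈{6}] r3c3 has the single candidate 6 ⇒ r3c3=6.
Step 9. [r2c8∈{2}] nothing but 2 survives at r2c8. So r2c8=2.
Step 10. [r9c9∈{4,5,8}] row 9 places 4 nowhere but r9c9 ⇒ r9c9=4.
Step 11. [r6c4∈{2,3}] col 4 places 2 nowhere but r6c4, so r6c4=2.
Step 12. [r4c9∈{1,5,8}] row 4 places 1 nowhere but r4c9 ⇒ r4c9=1.
Step 13. [r1c5∈{5}] r1c5 has the single candidate 5, so r1c5=5.
Step 14. [r4c5∈{8}] r4c5's peers cover all but 8. So r4c5=8.
Step 15. [r9c7∈{5,8}] col 7 places 8 nowhere but r9c7, so r9c7=8.
Step 16. [r5c9∈{5,8}] 8 has one home in row 5: r5c9, so r5c9=8.
Step 17. [r7c6∈{3,8}] across row 7, 8 lands solely at r7c6, so r7c6=8.
Step 18. [r9c8∈{5}] nothing but 5 survives at r9c8, so r9c8=5.
Step 19. [r5c3∈{4}] r5c3 is down to just 4 ⇒ r5c3=4.
Step 20. [r3c6∈{2}] nothing but 2 survives at r3c6 ⇒ r3c6=2.
Step 21. [r9c1∈{6}] nothing but 6 survives at r9c1 ⇒ r9c1=6.
Step 22. [r7c9∈{9}] r7c9 is down to just 9 ⇒ r7c9=9.
Step 23. [r8c5∈{4}] nothing but 4 survives at r8c5. So r8c5=4.
Step 24. [r7c8∈{7}] only 7 remains possible at r7c8 ⇒ r7c8=7.
Step 25. [r2c4∈{9}] r2c4's peers cover all but 9, so r2c4=9.
Step 26. [r3c9∈{5}] r3c9's peers cover all but 5, so r3c9=5.
Step 27. [r7c3∈{2}] r7c3's peers cover all but 2 ⇒ r7c3=2.
Step 28. [r1c2∈{4}] r1c2's peers cover all but 4, so r1c2=4.
Step 29. [r4c7∈{5}] r4c7's peers cover all but 5 ⇒ r4c7=5.
Step 30. [r8c7∈{3}] r8c7's peers cover all but 3 ⇒ r8c7=3.
Step 31. [r6c6∈{3}] only 3 remains possible at r6c6 ⇒ r6c6=3.
Step 32. [r8c3∈{1}] r8c3's peers cover all but 1, so r8c3=1.
Step 33. [r3c8∈{8}] r3c8's peers cover all but 8, so r3c8=8.
Step 34. [r2c9∈{6}] r2c9 has the single candidate 6. So r2c9=6.
Step 35. [r7c4∈{3}] r7c4 has the single candidate 3 ⇒ r7c4=3.
Step 36. [r3c2∈{9}] nothing but 9 survives at r3c2, so r3c2=9.
Step 37. [r7c5∈{6}] r7c5 has the single candidate 6, so r7c5=6.
Step 38. [r5c6∈{5}] nothing but 5 survives at r5c6, so r5c6=5.
Step 39. [r8c1∈{9}] r8c1 has the single candidate 9. So r8c1=9.

Answer: 2 4 7 8 5 6 9 1 3 / 8 3 5 9 7 1 4 2 6 / 1 9 6 4 3 2 7 8 5 / 7 2 9 6 8 4 5 3 1 / 3 6 4 7 1 5 2 9 8 / 5 1 8 2 9 3 6 4 7 / 4 5 2 3 6 8 1 7 9 / 9 8 1 5 4 7 3 6 2 / 6 7 3 1 2 9 8 5 4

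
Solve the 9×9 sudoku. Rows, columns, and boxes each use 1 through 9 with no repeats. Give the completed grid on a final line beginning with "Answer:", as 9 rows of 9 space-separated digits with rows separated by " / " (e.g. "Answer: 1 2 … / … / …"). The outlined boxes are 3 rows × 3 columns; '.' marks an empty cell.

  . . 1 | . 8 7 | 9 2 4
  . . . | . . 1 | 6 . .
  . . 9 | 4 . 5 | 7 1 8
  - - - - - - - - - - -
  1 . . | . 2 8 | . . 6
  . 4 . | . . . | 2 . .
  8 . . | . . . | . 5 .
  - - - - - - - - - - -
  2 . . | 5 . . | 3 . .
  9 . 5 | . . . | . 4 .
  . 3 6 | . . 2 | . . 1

Step 1. [r2c8∈{3}] r2c8 is down to just 3. So r2c8=3.
Step 2. [r5c5∈{1,3,5,6,7,9}] across col 5, 5 lands solely at r5c5 ⇒ r5c5=5.
Step 3. [r5c4∈{1,3,6,7,9}] in row 5, 1 fits only at r5c4. So r5c4=1.
Step 4. [r8c7∈{8}] r8c7 has the single candidate 8, so r8c7=8.
Step 5. [r4c2∈{5,7,9}] r4c2 is the only open cell in row 4 admitting 5 ⇒ r4c2=5.
Step 6. [r6c2∈{2,6,7,9}] 9 has one home in col 2: r6c2 ⇒ r6c2=9.
Step 7. [r5c1∈{3,6,7}] 6 has one home in box 4: r5c1. So r5c1=6.
Step 8. [r7c8∈{6,7,9}] in col 8, 6 fits only at r7c8 ⇒ r7c8=6.
Step 9. [r2c4∈{2,9}] 2 has one home in col 4: r2c4. So r2c4=2.
Step 10. [r5c8∈{7,8,9}] in row 5, 8 fits only at r5c8. So r5c8=8.
Step 11. [r6c3∈{2,3,7}] r6c3 is the only open cell in row 6 admitting 2 ⇒ r6c3=2.
Step 12. [r2c5∈{9}] only 9 remains possible at r2c5 ⇒ r2c5=9.
Step 13. [r1c2∈{6}] only 6 remains possible at r1c2. So r1c2=6.
Step 14. [r1c4∈{3}] nothing but 3 survives at r1c4, so r1c4=3.
Step 15. [r3c5∈{6}] r3c5 has the single candidate 6, so r3c5=6.
Step 16. [r4c3∈{3,7}] row 4 places 3 nowhere but r4c3 ⇒ r4c3=3.
Step 17. [r5c3∈{7}] only 7 remains possible at r5c3 ⇒ r5c3=7.
Step 18. [r9c4∈{7,8,9}] in row 9, 8 fits only at r9c4 ⇒ r9c4=8.
Step 19. [r7c6∈{4,9}] 9 has one home in box 8: r7c6, so r7c6=9.
Step 20. [r7c9∈{7}] only 7 remains possible at r7c9. So r7c9=7.
Step 21. [r6c6∈{3,4,6}] in col 6, 4 fits only at r6c6, so r6c6=4.
Step 22. [r5c6∈{3}] r5c6 has the single candidate 3. So r5c6=3.
Step 23. [r6c5∈{7}] r6c5 is down to just 7. So r6c5=7.
Step 24. [r9c1∈{4,7}] in row 9, 7 fits only at r9c1 ⇒ r9c1=7.
Step 25. [r7c3∈{4,8}] box 7 places 4 nowhere but r7c3 ⇒ r7c3=4.
Step 26. [r7c2∈{1,8}] r7c2 is the only open cell in row 7 admitting 8. So r7c2=8.
Step 27. [r4c8∈{7,9}] r4c8 is the only open cell in row 4 admitting 7. So r4c8=7.
Step 28. [r2c1∈{4,5}] r2c1 is the only open cell in row 2 admitting 4, so r2c1=4.
Step 29. [r7c5∈{1}] r7c5's peers cover all but 1. So r7c5=1.
Step 30. [r8c6∈{6}] only 6 remains possible at r8c6, so r8c6=6.
Step 31. [r6c4∈{6}] only 6 remains possible at r6c4 ⇒ r6c4=6.
Step 32. [r9c7∈{5}] only 5 remains possible at r9c7 ⇒ r9c7=5.
Step 33. [r2c2∈{7}] r2c2 has the single candidate 7. So r2c2=7.
Step 34. [r9c5∈{4}] r9c5 is down to just 4, so r9c5=4.
Step 35. [r6c7∈{1}] only 1 remains possible at r6c7 ⇒ r6c7=1.
Step 36. [r5c9∈{9}] r5c9 has the single candidate 9. So r5c9=9.
Step 37. [r2c9∈{5}] only 5 remains possible at r2c9. So r2c9=5.
Step 38. [r4c4∈{9}] r4c4 is down to just 9, so r4c4=9.
Step 39. [r3c1∈{3}] nothing but 3 survives at r3c1, so r3c1=3.
Step 40. [r4c7∈{4}] r4c7 is down to just 4 ⇒ r4c7=4.
Step 41. [r6c9∈{3}] r6c9 is down to just 3, so r6c9=3.
Step 42. [r3c2∈{2}] r3c2 has the single candidate 2 ⇒ r3c2=2.
Step 43. [r8c9∈{2}] only 2 remains possible at r8c9 ⇒ r8c9=2.
Step 44. [r9c8∈{9}] r9c8 has the single candidate 9, so r9c8=9.
Step 45. [r8c2∈{1}] r8c2 is down to just 1, so r8c2=1.
Step 46. [r2c3∈{8}] r2c3 is down to just 8 ⇒ r2c3=8.
Step 47. [r1c1∈{5}] nothing but 5 survives at r1c1. So r1c1=5.
Step 48. [r8c5∈{3}] r8c5 is down to just 3, so r8c5=3.
Step 49. [r8c4∈{7}] r8c4's peers cover all but 7, so r8c4=7.

Answer: 5 6 1 3 8 7 9 2 4 / 4 7 8 2 9 1 6 3 5 / 3 2 9 4 6 5 7 1 8 / 1 5 3 9 2 8 4 7 6 / 6 4 7 1 5 3 2 8 9 / 8 9 2 6 7 4 1 5 3 / 2 8 4 5 1 9 3 6 7 / 9 1 5 7 3 6 8 4 2 / 7 3 6 8 4 2 5 9 1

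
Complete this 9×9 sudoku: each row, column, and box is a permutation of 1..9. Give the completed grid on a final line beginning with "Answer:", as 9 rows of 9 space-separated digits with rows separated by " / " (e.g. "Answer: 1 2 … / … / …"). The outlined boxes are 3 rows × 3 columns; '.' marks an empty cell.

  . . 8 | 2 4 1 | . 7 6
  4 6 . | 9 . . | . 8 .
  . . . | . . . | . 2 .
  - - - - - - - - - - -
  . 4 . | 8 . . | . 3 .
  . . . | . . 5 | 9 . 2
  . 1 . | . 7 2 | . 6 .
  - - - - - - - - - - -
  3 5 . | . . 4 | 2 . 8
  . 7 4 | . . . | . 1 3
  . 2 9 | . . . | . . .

Step 1. [r9c8∈{4,5}] col 8 places 5 nowhere but r9c8 ⇒ r9c8=5.
Step 2. [r2c3∈{1,2,3,5,7}] row 2 places 2 nowhere but r2c3, so r2c3=2.
Step 3. [r6c1∈{5,8,9}] 9 has one home in row 6: r6c1, so r6c1=9.
Step 4. [r7c4∈{1,6,7}] in row 7, 7 fits only at r7c4, so r7c4=7.
Step 5. [r8c7∈{6}] nothing but 6 survives at r8c7. So r8c7=6.
Step 6. [r3c9∈{1,4,5,9}] col 9 places 9 nowhere but r3c9, so r3c9=9.
Step 7. [r3c2∈{3}] nothing but 3 survives at r3c2 ⇒ r3c2=3.
Step 8. [r1c1∈{5}] r1c1 has the single candidate 5. So r1c1=5.
Step 9. [r8c1∈{8}] only 8 remains possible at r8c1 ⇒ r8c1=8.
Step 10. [r3c7∈{1,4,5}] across row 3, 4 lands solely at r3c7. So r3c7=4.
Step 11. [r8c6∈{9}] r8c6 is down to just 9, so r8c6=9.
Step 12. [r4c6∈{6}] r4c6 is down to just 6, so r4c6=6.
Step 13. [r5c8∈{4}] r5c8's peers cover all but 4. So r5c8=4.
Step 14. [r6c9∈{5}] r6c9 is down to just 5. So r6c9=5.
Step 15. [r2c7∈{1,3,5}] 5 has one home in col 7: r2c7. So r2c7=5.
Step 16. [r4c7∈{1,7}] col 7 places 1 nowhere but r4c7, so r4c7=1.
Step 17. [r2c5∈{3}] r2c5's peers cover all but 3 ⇒ r2c5=3.
Step 18. [r4c9∈{7}] nothing but 7 survives at r4c9 ⇒ r4c9=7.
Step 19. [r5c5∈{1}] only 1 remains possible at r5c5 ⇒ r5c5=1.
Step 20. [r7c5∈{6}] only 6 remains possible at r7c5, so r7c5=6.
Step 21. [r5c3∈{3,6,7}] r5c3 is the only open cell in col 3 admitting 6. So r5c3=6.
Step 22. [r3c3∈{1,7}] 7 has one home in col 3: r3c3, so r3c3=7.
Step 23. [r9c4∈{1,3}] 1 has one home in col 4: r9c4. So r9c4=1.
Step 24. [r9c5∈{8}] r9c5 is down to just 8 ⇒ r9c5=8.
Step 25. [r3c5∈{5}] r3c5 is down to just 5 ⇒ r3c5=5.
Step 26. [r6c4∈{3,4}] in row 6, 4 fits only at r6c4. So r6c4=4.
Step 27. [r6c3∈{3}] r6c3 is down to just 3. So r6c3=3.
Step 28. [r3c4∈{6}] r3c4's peers cover all but 6, so r3c4=6.
Step 29. [r5c1∈{7}] r5c1 is down to just 7 ⇒ r5c1=7.
Step 30. [r9c1∈{6}] r9c1 is down to just 6. So r9c1=6.
Step 31. [r9c9∈{4}] nothing but 4 survives at r9c9. So r9c9=4.
Step 32. [r4c1∈{2}] r4c1 has the single candidate 2 ⇒ r4c1=2.
Step 33. [r1c2∈{9}] r1c2 is down to just 9. So r1c2=9.
Step 34. [r2c6∈{7}] only 7 remains possible at r2c6, so r2c6=7.
Step 35. [r7c3∈{1}] r7c3's peers cover all but 1, so r7c3=1.
Step 36. [r7c8∈{9}] nothing but 9 survives at r7c8 ⇒ r7c8=9.
Step 37. [r9c7∈{7}] r9c7 is down to just 7. So r9c7=7.
Step 38. [r3c1∈{1}] r3c1's peers cover all but 1. So r3c1=1.
Step 39. [r8c5∈{2}] nothing but 2 survives at r8c5, so r8c5=2.
Step 40. [r1c7∈{3}] nothing but 3 survives at r1c7. So r1c7=3.
Step 41. [r2c9∈{1}] only 1 remains possible at r2c9 ⇒ r2c9=1.
Step 42. [r8c4∈{5}] r8c4's peers cover all but 5 ⇒ r8c4=5.
Step 43. [r6c7∈{8}] r6c7's peers cover all but 8 ⇒ r6c7=8.
Step 44. [r5c2∈{8}] r5c2 is down to just 8, so r5c2=8.
Step 45. [r5c4∈{3}] only 3 remains possible at r5c4 ⇒ r5c4=3.
Step 46. [r4c3∈{5}] r4c3's peers cover all but 5, so r4c3=5.
Step 47. [r9c6∈{3}] nothing but 3 survives at r9c6 ⇒ r9c6=3.
Step 48. [r4c5∈{9}] nothing but 9 survives at r4c5. So r4c5=9.
Step 49. [r3c6∈{8}] nothing but 8 survives at r3c6, so r3c6=8.

Answer: 5 9 8 2 4 1 3 7 6 / 4 6 2 9 3 7 5 8 1 / 1 3 7 6 5 8 4 2 9 / 2 4 5 8 9 6 1 3 7 / 7 8 6 3 1 5 9 4 2 / 9 1 3 4 7 2 8 6 5 / 3 5 1 7 6 4 2 9 8 / 8 7 4 5 2 9 6 1 3 / 6 2 9 1 8 3 7 5 4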